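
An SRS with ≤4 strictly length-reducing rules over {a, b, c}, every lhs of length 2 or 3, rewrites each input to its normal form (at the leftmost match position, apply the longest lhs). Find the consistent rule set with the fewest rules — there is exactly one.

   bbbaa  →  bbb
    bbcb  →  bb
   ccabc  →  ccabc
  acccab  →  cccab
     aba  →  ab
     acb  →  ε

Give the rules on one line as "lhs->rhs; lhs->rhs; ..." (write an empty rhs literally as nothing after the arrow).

  | bbbaa => bbba => bbb
  | bbcb => bb
  | ccabc
  | acccab => cccab

ac->c; ba->b; cb->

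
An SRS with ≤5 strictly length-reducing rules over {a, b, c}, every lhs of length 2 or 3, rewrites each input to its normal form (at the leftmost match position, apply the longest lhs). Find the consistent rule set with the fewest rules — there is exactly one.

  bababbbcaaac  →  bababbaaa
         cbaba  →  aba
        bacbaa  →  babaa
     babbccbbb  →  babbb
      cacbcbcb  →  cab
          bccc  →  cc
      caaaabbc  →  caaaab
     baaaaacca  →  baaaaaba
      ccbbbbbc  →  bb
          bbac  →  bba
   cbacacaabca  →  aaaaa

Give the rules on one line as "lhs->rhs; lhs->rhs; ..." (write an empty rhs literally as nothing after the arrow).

  | bababbbcaaac => bababbaaac => bababbaaa
  | cbaba => aba
  | bacbaa => babaa
  | babbccbbb => babcbbb => babbb

ac->a; acc->ab; bc->; cb->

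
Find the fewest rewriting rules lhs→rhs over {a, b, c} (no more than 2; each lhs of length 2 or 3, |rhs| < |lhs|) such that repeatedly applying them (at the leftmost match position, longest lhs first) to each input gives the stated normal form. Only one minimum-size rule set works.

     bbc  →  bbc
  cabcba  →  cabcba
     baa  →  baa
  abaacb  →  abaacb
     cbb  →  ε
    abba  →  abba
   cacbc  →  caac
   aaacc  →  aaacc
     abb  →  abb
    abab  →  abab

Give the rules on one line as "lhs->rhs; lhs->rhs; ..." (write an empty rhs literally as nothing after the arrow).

  | bbc
  | cabcba
  | baa
  | abaacb

cbb->; cbc->ac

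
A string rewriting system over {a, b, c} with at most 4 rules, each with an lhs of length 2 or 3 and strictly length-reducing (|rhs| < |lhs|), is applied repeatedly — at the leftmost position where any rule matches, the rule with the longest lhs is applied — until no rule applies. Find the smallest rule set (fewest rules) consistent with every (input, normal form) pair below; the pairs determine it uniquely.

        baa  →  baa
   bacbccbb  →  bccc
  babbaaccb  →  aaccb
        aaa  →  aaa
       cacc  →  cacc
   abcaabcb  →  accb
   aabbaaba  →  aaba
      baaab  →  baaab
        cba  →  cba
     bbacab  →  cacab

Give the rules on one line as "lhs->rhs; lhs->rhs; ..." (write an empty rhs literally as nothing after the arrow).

bac->; bb->c; caa->

  | baa
  | bacbccbb => bccbb => bccc
  | babbaaccb => bacaaccb => aaccb
  | aaa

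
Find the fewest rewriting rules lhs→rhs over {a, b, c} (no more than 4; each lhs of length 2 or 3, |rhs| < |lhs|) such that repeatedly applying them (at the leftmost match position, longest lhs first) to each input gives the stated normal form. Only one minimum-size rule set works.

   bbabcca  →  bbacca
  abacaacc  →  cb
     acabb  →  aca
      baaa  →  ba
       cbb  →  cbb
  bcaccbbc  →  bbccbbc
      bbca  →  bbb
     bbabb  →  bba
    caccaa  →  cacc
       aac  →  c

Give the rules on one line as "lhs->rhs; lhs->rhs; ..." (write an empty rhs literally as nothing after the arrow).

aa->; ab->a; bca->bb; ccc->cb

  | bbabcca => bbacca
  | abacaacc => aacaacc => caacc => ccc => cb
  | acabb => acab => aca
  | baaa => ba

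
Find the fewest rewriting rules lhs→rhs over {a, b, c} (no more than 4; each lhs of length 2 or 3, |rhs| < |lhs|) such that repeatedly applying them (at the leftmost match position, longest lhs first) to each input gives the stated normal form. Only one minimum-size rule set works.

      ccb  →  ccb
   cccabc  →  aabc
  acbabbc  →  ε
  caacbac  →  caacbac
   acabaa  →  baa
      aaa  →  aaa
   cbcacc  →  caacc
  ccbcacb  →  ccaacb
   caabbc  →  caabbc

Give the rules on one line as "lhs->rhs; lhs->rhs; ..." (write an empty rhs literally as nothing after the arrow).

aca->; bab->; cbc->ca; ccc->a

  | ccb
  | cccabc => aabc
  | acbabbc => acbc => aca => ε
  | caacbac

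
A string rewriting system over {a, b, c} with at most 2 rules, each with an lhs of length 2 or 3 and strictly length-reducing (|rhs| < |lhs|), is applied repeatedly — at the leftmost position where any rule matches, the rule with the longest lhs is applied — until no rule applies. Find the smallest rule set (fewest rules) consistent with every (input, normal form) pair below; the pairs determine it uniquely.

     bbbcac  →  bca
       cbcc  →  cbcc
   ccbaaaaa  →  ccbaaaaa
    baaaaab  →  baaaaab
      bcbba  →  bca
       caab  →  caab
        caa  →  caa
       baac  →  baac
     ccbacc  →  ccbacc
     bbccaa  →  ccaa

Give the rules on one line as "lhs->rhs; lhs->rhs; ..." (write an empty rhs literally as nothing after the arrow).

  | bbbcac => bcac => bca
  | cbcc
  | ccbaaaaa
  | baaaaab

bb->; cac->ca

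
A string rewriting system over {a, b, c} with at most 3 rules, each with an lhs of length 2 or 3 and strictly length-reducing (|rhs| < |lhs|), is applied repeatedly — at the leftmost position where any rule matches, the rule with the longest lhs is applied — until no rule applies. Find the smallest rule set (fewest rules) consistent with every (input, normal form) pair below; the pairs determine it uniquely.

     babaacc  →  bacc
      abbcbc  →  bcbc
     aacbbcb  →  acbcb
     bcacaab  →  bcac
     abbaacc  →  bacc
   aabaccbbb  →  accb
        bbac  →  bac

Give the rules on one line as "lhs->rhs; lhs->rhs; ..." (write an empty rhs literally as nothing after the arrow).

  | babaacc => baacc => bacc
  | abbcbc => bcbc
  | aacbbcb => acbbcb => acbcb
  | bcacaab => bcacab => bcac

aa->a; ab->; bb->b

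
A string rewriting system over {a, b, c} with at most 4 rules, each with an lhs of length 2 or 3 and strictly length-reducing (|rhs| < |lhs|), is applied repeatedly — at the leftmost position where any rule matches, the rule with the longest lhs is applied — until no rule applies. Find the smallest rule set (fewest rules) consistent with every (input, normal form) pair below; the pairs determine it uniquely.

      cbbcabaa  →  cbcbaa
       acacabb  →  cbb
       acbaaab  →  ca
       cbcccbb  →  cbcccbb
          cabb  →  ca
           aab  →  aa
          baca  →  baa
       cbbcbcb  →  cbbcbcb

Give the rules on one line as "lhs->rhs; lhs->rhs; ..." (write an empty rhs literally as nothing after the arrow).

  | cbbcabaa => cbcbaa
  | acacabb => aacabb => aaabb => cbb
  | acbaaab => abaaab => aaaab => cab => ca
  | cbcccbb

aaa->c; ab->a; ac->a; bca->c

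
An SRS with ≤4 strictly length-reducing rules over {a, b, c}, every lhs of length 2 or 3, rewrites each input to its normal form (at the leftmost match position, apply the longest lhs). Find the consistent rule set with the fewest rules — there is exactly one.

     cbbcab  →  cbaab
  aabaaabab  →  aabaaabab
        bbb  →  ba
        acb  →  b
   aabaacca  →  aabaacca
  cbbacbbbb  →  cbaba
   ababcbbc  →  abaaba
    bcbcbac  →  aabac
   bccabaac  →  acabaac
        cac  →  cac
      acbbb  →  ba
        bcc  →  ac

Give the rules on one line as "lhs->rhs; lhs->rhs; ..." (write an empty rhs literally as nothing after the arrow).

  | cbbcab => cbaab
  | aabaaabab
  | bbb => ba
  | acb => b

acb->b; bbb->ba; bc->a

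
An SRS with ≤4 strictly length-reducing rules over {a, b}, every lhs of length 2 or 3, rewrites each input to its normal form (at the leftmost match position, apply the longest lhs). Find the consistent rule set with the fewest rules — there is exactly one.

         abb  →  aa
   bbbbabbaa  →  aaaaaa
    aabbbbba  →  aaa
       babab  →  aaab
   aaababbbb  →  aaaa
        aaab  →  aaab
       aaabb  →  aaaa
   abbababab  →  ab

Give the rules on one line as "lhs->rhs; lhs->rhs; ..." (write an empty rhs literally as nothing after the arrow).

aba->; bab->aa; bb->a

  | abb => aa
  | bbbbabbaa => abbabbaa => aaabbaa => aaaaaa
  | aabbbbba => aaabbba => aaaaba => aaa
  | babab => aaab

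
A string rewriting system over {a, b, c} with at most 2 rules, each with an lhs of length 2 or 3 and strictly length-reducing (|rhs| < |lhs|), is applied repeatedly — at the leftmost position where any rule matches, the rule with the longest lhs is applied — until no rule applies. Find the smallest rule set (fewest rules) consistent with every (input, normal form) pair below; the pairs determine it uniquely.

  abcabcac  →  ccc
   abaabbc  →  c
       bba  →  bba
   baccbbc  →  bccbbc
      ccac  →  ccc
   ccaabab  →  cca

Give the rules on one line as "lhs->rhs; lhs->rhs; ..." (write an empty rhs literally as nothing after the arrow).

ab->; ac->c

  | abcabcac => cabcac => ccac => ccc
  | abaabbc => aabbc => abc => c
  | bba
  | baccbbc => bccbbc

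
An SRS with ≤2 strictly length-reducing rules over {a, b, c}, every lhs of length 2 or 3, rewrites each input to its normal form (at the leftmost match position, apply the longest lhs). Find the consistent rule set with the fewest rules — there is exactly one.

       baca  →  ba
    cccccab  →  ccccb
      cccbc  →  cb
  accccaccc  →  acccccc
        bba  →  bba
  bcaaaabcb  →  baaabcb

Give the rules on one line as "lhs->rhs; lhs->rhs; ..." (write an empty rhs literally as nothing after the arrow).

  | baca => ba
  | cccccab => ccccb
  | cccbc => ccab => cb
  | accccaccc => acccccc

ca->; cbc->ab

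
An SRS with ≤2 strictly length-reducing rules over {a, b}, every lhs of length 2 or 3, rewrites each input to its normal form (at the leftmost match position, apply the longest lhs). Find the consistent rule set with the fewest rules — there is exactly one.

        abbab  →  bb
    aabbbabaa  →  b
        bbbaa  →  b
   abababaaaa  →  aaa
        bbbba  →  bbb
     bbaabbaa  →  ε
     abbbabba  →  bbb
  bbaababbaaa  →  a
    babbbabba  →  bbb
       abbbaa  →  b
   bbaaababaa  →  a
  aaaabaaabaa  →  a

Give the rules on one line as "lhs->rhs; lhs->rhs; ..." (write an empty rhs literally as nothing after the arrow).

  | abbab => bbab => bb
  | aabbbabaa => abbbabaa => bbbabaa => bbbaa => bba => b
  | bbbaa => bba => b
  | abababaaaa => bababaaaa => babaaaa => baaaa => aaa

ab->b; ba->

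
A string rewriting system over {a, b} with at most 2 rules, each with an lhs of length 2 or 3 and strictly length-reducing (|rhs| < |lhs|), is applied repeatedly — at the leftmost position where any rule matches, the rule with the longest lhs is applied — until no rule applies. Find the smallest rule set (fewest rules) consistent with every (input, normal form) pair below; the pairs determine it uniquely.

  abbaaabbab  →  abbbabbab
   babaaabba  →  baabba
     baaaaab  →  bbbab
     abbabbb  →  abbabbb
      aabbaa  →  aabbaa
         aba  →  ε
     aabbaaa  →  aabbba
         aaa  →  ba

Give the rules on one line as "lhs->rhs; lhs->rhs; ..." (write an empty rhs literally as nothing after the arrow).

  | abbaaabbab => abbbabbab
  | babaaabba => baabba
  | baaaaab => bbaaab => bbbab
  | abbabbb

aaa->ba; aba->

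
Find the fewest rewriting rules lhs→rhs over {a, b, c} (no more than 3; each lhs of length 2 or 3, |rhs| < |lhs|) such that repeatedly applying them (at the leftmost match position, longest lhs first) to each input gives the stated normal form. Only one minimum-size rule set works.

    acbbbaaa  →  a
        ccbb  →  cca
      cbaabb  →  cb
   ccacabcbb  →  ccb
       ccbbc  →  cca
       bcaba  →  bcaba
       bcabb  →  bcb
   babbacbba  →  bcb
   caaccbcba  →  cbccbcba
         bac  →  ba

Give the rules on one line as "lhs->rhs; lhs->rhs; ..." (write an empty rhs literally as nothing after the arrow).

  | acbbbaaa => abbbaaa => aabaaa => bbaaa => aaaa => baa => bb => a
  | ccbb => cca
  | cbaabb => cbbbb => cabb => caa => cb
  | ccacabcbb => ccaabcbb => ccbbcbb => ccacbb => ccabb => ccaa => ccb

aa->b; ac->a; bb->a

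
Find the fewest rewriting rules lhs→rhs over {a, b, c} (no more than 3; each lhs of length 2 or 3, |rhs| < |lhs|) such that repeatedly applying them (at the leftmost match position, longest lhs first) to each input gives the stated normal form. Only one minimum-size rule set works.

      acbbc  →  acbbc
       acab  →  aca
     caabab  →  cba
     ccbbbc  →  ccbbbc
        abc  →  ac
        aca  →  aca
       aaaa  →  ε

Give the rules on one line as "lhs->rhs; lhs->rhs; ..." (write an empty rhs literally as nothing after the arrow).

aa->; ab->a

  | acbbc
  | acab => aca
  | caabab => cbab => cba
  | ccbbbc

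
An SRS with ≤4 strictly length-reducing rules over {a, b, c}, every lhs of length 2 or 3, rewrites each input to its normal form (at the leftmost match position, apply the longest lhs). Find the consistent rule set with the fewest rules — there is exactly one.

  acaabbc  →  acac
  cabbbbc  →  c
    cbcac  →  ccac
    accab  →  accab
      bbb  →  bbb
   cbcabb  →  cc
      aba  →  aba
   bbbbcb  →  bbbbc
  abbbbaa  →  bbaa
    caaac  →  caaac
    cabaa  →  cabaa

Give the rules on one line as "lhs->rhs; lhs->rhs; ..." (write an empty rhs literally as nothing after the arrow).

  | acaabbc => acac
  | cabbbbc => cbbc => c
  | cbcac => ccac
  | accab

abb->; cb->c; cbb->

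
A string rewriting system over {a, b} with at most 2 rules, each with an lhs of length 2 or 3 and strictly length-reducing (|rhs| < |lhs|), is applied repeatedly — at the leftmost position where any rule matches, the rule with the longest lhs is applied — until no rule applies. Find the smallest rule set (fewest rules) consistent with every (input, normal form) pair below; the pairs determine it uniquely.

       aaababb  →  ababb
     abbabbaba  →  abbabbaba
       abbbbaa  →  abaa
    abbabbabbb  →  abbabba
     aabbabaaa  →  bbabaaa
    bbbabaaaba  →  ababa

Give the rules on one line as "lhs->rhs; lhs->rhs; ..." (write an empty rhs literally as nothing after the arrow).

aab->b; bbb->

  | aaababb => ababb
  | abbabbaba
  | abbbbaa => abaa
  | abbabbabbb => abbabba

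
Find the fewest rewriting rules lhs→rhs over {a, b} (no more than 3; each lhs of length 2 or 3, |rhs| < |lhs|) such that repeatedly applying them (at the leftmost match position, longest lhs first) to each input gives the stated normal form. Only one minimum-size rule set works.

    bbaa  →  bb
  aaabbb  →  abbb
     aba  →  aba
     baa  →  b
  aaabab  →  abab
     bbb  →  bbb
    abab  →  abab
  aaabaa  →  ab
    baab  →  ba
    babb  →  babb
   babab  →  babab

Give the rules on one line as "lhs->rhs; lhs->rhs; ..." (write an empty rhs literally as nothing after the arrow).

  | bbaa => bb
  | aaabbb => abbb
  | aba
  | baa => b

aa->; aab->a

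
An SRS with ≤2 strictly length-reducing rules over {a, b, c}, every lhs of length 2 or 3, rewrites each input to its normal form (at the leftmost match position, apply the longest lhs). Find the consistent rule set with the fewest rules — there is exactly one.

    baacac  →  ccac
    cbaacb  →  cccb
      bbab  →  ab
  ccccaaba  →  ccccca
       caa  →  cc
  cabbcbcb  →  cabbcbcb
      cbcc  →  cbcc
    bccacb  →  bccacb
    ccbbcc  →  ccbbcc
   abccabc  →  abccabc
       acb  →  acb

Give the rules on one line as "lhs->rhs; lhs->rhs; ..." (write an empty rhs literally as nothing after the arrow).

  | baacac => aacac => ccac
  | cbaacb => caacb => cccb
  | bbab => bab => ab
  | ccccaaba => cccccba => ccccca

aa->c; ba->a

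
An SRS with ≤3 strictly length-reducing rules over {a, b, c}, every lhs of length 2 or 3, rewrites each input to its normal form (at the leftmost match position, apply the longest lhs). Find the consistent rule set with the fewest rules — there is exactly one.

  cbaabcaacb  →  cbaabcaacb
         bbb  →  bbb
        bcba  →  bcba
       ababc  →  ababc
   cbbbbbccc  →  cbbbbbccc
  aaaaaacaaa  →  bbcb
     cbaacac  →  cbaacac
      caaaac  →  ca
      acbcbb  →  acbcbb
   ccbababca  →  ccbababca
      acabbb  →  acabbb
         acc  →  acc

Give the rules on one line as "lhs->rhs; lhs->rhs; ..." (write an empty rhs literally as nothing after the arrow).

  | cbaabcaacb
  | bbb
  | bcba
  | ababc

aaa->b; bac->a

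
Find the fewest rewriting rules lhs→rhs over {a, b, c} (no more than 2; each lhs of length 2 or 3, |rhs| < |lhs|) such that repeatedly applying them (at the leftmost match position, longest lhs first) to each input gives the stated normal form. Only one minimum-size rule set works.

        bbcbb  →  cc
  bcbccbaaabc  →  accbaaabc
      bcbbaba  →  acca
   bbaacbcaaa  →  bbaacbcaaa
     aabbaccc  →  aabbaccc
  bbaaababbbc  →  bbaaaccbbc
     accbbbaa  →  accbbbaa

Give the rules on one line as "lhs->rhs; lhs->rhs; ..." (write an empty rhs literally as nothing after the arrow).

bab->cc; bcb->a

  | bbcbb => bab => cc
  | bcbccbaaabc => accbaaabc
  | bcbbaba => ababa => acca
  | bbaacbcaaa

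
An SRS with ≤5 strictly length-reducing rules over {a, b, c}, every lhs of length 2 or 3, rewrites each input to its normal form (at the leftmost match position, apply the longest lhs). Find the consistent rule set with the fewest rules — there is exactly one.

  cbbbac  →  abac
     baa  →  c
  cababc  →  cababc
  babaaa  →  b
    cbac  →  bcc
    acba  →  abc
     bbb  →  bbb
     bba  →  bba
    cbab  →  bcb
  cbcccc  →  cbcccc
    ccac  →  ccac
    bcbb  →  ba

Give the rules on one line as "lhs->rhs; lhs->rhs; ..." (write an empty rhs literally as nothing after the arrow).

  | cbbbac => abac
  | baa => c
  | cababc
  | babaaa => baca => b

aca->; baa->c; cba->bc; cbb->a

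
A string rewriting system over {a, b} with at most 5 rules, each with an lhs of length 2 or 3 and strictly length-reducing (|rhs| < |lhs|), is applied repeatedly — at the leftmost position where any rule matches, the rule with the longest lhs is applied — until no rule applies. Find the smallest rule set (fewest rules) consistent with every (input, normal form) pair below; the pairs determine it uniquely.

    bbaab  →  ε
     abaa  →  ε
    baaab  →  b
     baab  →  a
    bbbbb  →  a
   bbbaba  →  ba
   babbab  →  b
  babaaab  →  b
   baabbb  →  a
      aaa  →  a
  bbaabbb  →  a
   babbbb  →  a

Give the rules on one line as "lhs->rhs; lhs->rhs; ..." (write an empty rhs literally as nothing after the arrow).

  | bbaab => aaab => ab => ε
  | abaa => aa => ε
  | baaab => bab => b
  | baab => bb => a

aa->; ab->; bb->a; bbb->bb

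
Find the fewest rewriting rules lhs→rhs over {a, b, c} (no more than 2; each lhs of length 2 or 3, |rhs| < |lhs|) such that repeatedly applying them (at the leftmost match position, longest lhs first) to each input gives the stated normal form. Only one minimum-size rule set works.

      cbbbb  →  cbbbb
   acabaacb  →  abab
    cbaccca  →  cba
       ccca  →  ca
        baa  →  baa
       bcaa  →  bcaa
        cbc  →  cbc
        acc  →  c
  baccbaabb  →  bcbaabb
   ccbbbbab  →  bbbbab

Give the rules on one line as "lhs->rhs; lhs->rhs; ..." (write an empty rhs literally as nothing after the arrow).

  | cbbbb
  | acabaacb => abaacb => abab
  | cbaccca => cbcca => cba
  | ccca => ca

ac->; cc->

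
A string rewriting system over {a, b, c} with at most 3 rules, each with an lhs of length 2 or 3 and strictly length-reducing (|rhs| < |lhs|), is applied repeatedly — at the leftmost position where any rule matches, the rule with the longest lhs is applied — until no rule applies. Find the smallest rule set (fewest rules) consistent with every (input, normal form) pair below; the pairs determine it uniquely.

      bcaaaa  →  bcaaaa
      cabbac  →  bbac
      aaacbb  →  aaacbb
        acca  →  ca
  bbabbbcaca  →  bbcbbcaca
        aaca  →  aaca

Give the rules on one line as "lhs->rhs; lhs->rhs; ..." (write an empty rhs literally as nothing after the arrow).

ab->c; cc->b

  | bcaaaa
  | cabbac => ccbac => bbac
  | aaacbb
  | acca => aba => ca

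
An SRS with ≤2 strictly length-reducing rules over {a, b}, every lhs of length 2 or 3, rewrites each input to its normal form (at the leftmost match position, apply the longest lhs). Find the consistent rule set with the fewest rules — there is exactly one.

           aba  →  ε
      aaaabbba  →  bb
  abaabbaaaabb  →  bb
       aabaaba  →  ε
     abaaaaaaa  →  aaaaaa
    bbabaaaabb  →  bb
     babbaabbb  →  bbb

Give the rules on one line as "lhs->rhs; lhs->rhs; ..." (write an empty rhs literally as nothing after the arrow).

ab->b; ba->

  | aba => ba => ε
  | aaaabbba => aaabbba => aabbba => abbba => bbba => bb
  | abaabbaaaabb => baabbaaaabb => abbaaaabb => bbaaaabb => baaabb => aabb => abb => bb
  | aabaaba => abaaba => baaba => aba => ba => ε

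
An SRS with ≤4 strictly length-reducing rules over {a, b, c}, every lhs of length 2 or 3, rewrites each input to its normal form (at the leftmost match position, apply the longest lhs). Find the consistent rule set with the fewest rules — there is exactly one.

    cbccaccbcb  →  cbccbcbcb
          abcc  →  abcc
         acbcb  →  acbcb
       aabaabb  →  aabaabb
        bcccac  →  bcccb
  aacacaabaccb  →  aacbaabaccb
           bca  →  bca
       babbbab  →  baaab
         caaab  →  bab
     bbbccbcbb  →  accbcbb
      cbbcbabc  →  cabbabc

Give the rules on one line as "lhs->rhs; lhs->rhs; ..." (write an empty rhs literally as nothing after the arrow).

bbb->a; bbc->ab; caa->b; cac->cb

  | cbccaccbcb => cbccbcbcb
  | abcc
  | acbcb
  | aabaabb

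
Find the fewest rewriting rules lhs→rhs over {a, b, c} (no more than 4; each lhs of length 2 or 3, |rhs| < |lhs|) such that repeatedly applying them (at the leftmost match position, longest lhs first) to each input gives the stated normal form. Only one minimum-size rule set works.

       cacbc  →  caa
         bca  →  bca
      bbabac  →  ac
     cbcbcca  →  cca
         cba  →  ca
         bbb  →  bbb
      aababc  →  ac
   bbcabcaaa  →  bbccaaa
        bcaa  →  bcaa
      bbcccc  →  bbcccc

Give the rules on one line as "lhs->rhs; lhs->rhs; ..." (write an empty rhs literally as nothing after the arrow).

ab->; ba->a; cbc->a

  | cacbc => caa
  | bca
  | bbabac => babac => abac => ac
  | cbcbcca => abcca => cca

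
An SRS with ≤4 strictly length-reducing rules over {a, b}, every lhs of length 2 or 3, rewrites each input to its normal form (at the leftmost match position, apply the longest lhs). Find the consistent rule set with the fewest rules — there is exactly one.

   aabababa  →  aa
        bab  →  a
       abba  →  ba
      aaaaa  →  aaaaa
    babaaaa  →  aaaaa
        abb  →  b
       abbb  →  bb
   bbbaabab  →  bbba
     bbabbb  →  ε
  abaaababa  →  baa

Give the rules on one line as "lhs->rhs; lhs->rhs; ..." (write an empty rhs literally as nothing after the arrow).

  | aabababa => aababa => aaba => aa
  | bab => a
  | abba => ba
  | aaaaa

aab->a; ab->; aba->b; bab->a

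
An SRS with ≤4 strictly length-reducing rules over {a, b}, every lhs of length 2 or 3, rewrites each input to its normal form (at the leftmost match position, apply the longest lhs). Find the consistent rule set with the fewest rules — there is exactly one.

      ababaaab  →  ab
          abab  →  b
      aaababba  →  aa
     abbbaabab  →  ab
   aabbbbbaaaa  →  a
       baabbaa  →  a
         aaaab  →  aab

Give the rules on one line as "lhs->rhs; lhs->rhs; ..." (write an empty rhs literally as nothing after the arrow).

  | ababaaab => baaab => bbbb => ab
  | abab => b
  | aaababba => bbbabba => aabba => aaaa => bba => aa
  | abbbaabab => aaaabab => bbabab => aabab => ab

aaa->bb; aba->; bb->a; bbb->a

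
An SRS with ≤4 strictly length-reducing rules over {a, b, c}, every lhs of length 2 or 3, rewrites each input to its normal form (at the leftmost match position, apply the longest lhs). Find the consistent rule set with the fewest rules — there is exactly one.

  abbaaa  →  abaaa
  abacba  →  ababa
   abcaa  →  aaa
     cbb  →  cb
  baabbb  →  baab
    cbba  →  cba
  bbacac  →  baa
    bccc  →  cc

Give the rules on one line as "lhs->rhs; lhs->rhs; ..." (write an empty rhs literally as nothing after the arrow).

ac->a; bb->b; bc->

  | abbaaa => abaaa
  | abacba => ababa
  | abcaa => aaa
  | cbb => cb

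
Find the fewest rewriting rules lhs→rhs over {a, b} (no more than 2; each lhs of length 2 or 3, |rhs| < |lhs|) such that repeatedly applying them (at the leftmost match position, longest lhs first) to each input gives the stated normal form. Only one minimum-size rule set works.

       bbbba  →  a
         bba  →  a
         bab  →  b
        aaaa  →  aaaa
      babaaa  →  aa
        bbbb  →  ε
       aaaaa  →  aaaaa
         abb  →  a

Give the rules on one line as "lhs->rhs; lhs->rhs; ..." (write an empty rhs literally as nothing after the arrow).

  | bbbba => bba => a
  | bba => a
  | bab => b
  | aaaa

ba->; bb->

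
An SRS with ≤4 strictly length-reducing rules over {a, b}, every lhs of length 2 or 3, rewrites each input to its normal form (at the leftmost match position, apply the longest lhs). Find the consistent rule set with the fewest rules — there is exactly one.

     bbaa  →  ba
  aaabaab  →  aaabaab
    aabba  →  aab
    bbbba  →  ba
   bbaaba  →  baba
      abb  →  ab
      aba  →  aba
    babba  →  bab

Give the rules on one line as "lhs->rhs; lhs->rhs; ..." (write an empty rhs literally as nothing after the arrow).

  | bbaa => ba
  | aaabaab
  | aabba => aab
  | bbbba => ba

bb->b; bba->b; bbb->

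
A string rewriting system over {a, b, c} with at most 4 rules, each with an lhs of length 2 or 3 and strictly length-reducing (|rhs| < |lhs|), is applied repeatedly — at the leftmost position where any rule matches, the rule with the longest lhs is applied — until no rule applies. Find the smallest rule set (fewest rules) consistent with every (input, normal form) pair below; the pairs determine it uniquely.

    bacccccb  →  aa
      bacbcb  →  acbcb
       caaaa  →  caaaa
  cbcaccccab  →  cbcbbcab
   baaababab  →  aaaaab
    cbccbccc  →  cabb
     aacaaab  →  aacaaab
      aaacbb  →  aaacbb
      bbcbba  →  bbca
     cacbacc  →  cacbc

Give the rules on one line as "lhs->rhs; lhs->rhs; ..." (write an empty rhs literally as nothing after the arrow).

acc->bc; ba->a; cc->b; ccb->aa

  | bacccccb => acccccb => bccccb => bbccb => bbaa => baa => aa
  | bacbcb => acbcb
  | caaaa
  | cbcaccccab => cbcbcccab => cbcbbcab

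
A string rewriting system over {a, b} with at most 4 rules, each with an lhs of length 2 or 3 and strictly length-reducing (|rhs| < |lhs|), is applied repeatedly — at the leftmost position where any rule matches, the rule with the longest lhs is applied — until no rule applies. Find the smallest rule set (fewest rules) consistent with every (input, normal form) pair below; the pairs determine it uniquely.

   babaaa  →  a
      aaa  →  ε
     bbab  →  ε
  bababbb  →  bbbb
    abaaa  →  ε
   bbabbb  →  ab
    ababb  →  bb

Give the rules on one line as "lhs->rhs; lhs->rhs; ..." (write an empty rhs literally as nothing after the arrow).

  | babaaa => aaaa => baa => a
  | aaa => ba => ε
  | bbab => ba => ε
  | bababbb => aabbb => bbbb

aa->b; ba->; bab->a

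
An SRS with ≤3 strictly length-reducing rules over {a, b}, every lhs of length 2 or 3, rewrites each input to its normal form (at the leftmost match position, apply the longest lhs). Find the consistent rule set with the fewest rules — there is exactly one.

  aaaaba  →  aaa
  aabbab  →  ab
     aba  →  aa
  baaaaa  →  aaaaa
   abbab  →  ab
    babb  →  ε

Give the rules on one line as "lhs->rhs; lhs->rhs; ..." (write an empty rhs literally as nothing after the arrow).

aab->; abb->; ba->a

  | aaaaba => aaa
  | aabbab => bab => ab
  | aba => aa
  | baaaaa => aaaaa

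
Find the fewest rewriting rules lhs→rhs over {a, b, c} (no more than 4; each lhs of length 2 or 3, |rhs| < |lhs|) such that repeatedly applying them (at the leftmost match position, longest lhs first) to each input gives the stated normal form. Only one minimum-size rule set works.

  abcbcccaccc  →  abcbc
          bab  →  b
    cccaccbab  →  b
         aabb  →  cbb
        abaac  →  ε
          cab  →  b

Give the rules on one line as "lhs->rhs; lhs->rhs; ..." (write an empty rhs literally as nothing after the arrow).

  | abcbcccaccc => abcbcaccc => abcbccc => abcbc
  | bab => b
  | cccaccbab => caccbab => ccbab => bab => b
  | aabb => cbb

aa->c; ba->; ca->; cc->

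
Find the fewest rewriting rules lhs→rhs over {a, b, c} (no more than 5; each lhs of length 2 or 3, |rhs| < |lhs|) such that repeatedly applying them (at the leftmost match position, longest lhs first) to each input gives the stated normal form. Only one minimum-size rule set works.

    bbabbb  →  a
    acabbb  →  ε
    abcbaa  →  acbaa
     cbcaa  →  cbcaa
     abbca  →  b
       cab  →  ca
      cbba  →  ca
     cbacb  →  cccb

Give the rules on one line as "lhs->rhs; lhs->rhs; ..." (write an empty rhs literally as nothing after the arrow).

ab->a; aca->b; bac->cc; bb->

  | bbabbb => abbb => abb => ab => a
  | acabbb => bbbb => bb => ε
  | abcbaa => acbaa
  | cbcaa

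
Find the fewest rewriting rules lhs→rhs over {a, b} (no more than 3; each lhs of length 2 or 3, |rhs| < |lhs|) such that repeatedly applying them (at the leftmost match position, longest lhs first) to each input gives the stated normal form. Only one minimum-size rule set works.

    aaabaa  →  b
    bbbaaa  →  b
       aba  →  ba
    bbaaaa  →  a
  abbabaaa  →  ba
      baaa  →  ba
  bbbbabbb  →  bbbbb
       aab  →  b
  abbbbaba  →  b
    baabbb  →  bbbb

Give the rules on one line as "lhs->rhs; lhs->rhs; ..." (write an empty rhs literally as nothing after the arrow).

  | aaabaa => abaa => baa => b
  | bbbaaa => baa => b
  | aba => ba
  | bbaaaa => aaa => a

aa->; ab->b; bba->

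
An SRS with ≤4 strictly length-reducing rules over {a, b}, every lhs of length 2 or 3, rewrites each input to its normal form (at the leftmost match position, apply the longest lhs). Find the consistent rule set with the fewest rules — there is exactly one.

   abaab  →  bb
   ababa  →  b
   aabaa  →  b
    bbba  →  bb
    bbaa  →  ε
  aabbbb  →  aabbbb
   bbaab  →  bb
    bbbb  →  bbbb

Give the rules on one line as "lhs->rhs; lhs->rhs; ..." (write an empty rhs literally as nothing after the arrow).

aba->b; ba->; bab->bb

  | abaab => bab => bb
  | ababa => bba => b
  | aabaa => aba => b
  | bbba => bb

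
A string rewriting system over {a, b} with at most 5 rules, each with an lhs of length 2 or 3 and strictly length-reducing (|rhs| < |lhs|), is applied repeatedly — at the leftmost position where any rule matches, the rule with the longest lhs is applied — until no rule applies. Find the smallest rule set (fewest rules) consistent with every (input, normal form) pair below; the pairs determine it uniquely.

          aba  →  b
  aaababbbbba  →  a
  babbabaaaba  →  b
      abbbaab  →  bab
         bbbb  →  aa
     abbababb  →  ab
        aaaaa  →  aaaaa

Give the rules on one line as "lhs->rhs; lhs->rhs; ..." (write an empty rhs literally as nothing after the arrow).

  | aba => b
  | aaababbbbba => aababbbbba => ababbbbba => bbbbbba => abbbba => aabba => abba => a
  | babbabaaaba => babaaaba => bbaaba => aba => b
  | abbbaab => aabaab => abaab => bab

aab->ab; aba->b; bb->a; bba->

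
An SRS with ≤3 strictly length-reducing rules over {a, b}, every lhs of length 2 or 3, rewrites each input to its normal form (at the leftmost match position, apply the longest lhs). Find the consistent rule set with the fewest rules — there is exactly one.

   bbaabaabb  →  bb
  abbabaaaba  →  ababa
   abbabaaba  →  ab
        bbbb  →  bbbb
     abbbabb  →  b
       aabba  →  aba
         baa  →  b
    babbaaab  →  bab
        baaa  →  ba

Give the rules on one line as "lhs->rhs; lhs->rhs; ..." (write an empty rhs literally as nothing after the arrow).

  | bbaabaabb => bbaaabb => bbabb => bb
  | abbabaaaba => abaaaba => ababa
  | abbabaaba => abaaba => abaa => ab
  | bbbb

aa->; aab->a; abb->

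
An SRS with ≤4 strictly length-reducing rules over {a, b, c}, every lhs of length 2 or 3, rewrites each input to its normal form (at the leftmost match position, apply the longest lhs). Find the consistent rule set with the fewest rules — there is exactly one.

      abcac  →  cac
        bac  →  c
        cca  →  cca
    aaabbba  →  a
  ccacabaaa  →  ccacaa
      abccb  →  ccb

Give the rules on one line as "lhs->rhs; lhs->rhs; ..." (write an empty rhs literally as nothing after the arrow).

  | abcac => cac
  | bac => c
  | cca
  | aaabbba => aabba => aba => a

ab->; ba->; cab->cb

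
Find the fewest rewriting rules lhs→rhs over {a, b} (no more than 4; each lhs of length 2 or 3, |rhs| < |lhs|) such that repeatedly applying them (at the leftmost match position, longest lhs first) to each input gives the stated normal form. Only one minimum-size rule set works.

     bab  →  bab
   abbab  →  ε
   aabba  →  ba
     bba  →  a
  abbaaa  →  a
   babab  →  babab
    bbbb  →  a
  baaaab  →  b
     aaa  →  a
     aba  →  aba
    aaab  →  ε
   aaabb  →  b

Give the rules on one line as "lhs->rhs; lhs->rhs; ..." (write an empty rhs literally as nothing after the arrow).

  | bab
  | abbab => aaab => aab => ε
  | aabba => ba
  | bba => aa => a

aa->a; aab->; bb->a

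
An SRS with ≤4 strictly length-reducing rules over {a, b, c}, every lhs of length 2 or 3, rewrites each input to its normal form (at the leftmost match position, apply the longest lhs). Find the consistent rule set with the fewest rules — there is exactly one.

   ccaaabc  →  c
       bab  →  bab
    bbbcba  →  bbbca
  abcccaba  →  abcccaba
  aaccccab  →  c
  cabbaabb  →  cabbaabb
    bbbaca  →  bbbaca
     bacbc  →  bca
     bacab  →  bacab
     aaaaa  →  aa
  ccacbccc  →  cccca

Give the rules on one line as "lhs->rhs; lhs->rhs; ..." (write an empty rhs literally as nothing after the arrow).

  | ccaaabc => ccbc => c
  | bab
  | bbbcba => bbbca
  | abcccaba

aaa->; acc->ca; cb->c; ccb->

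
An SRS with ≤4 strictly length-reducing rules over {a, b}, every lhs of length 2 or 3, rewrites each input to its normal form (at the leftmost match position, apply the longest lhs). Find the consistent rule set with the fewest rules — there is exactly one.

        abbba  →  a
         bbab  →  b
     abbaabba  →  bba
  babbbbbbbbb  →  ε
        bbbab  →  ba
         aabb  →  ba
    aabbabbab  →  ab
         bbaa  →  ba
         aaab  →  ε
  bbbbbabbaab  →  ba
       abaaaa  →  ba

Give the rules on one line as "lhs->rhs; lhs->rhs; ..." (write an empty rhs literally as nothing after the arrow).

  | abbba => abaa => a
  | bbab => b
  | abbaabba => abbbbba => ababba => bba
  | babbbbbbbbb => bbbbbbbb => babbbbb => bbbb => bab => ε

aa->b; aba->; bab->; bbb->ba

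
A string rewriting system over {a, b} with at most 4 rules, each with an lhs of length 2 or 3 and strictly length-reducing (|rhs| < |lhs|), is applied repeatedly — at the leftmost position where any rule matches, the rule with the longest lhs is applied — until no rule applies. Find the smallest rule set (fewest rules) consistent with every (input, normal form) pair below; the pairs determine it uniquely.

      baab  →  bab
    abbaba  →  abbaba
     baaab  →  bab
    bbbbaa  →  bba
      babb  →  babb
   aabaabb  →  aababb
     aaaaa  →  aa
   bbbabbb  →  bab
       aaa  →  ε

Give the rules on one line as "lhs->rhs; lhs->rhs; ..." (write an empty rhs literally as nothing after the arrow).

  | baab => bab
  | abbaba
  | baaab => baab => bab
  | bbbbaa => bbaa => bba

aaa->; baa->ba; bbb->b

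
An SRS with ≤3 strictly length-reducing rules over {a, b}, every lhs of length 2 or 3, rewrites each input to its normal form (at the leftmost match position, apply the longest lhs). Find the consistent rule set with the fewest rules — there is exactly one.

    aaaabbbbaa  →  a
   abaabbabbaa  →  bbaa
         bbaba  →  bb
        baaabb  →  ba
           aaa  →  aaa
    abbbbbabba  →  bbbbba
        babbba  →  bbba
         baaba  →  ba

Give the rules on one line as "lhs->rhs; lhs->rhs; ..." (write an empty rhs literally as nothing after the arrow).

  | aaaabbbbaa => aaabbbaa => aabbaa => abaa => a
  | abaabbabbaa => abbabbaa => babbaa => bbaa
  | bbaba => bb
  | baaabb => baab => ba

ab->; aba->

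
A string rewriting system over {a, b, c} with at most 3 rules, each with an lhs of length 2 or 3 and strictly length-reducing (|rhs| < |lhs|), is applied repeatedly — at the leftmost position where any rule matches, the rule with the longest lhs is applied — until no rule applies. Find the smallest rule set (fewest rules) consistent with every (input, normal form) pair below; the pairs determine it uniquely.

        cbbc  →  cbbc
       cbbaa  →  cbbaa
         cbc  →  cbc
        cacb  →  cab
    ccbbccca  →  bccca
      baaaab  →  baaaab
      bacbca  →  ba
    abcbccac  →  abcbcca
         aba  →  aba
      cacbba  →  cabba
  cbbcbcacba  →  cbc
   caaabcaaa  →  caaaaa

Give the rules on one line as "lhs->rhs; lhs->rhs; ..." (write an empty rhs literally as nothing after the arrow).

  | cbbc
  | cbbaa
  | cbc
  | cacb => cab

ac->a; bca->c; ccb->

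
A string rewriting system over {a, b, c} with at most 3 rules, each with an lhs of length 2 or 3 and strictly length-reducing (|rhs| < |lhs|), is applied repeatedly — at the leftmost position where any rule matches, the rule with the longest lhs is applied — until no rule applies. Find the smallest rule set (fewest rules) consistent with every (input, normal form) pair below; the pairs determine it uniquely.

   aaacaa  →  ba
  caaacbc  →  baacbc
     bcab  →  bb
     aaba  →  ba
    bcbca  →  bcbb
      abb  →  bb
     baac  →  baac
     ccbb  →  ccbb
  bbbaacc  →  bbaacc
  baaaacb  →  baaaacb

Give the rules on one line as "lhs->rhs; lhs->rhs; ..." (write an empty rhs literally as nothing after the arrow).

ab->b; bbb->bb; ca->b

  | aaacaa => aaaba => aaba => aba => ba
  | caaacbc => baacbc
  | bcab => bbb => bb
  | aaba => aba => ba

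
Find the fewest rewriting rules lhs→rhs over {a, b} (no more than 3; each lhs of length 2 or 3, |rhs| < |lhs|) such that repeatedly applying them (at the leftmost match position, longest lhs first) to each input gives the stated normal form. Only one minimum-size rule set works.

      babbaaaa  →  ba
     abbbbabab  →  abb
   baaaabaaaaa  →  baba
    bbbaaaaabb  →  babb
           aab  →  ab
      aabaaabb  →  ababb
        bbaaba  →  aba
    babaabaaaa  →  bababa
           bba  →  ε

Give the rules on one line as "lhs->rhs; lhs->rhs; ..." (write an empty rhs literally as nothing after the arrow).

  | babbaaaa => baaaa => baaa => baa => ba
  | abbbbabab => abbbab => abb
  | baaaabaaaaa => baaabaaaaa => baabaaaaa => babaaaaa => babaaaa => babaaa => babaa => baba
  | bbbaaaaabb => baaaabb => baaabb => baabb => babb

aa->a; bba->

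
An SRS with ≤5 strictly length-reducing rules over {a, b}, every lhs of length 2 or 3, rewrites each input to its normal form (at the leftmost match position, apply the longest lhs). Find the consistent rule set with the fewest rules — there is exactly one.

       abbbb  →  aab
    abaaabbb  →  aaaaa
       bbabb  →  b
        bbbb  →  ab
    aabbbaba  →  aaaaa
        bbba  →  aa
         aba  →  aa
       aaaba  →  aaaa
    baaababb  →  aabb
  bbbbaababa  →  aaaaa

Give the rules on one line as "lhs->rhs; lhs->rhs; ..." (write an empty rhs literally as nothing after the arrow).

aba->aa; baa->; bab->aa; bbb->a

  | abbbb => aab
  | abaaabbb => aaaabbb => aaaaa
  | bbabb => baab => b
  | bbbb => ab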